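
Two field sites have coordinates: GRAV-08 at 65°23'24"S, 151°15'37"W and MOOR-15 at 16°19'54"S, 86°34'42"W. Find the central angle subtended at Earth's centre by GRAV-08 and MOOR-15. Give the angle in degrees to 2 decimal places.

64.75°

GRAV-08: φ = -65.39000°, λ = -151.26028°
MOOR-15: φ = -16.33167°, λ = -86.57833°
Δφ = 49.0583°,  Δλ = 64.6819°
a = sin²(Δφ/2) + cos φ₁ cos φ₂ sin²(Δλ/2) = 0.286722
c = 2·arcsin(√a) = 1.130115 rad = 64.7508°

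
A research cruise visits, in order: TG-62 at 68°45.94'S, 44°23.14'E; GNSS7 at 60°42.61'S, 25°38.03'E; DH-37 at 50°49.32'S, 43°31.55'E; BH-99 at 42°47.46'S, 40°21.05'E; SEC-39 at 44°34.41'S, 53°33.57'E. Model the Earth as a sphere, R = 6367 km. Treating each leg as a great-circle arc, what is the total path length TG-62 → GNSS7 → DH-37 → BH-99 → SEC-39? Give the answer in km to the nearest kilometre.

4813 km

TG-62: φ = -68.76567°, λ = +44.38567°
GNSS7: φ = -60.71017°, λ = +25.63383°
DH-37: φ = -50.82200°, λ = +43.52583°
BH-99: φ = -42.79100°, λ = +40.35083°
SEC-39: φ = -44.57350°, λ = +53.55950°
TG-62→GNSS7: c = 0.196645 rad, d = 1252.04 km
GNSS7→DH-37: c = 0.244751 rad, d = 1558.33 km
DH-37→BH-99: c = 0.145172 rad, d = 924.31 km
BH-99→SEC-39: c = 0.169398 rad, d = 1078.56 km
Total = 1252.04 + 1558.33 + 924.31 + 1078.56 = 4813.24 km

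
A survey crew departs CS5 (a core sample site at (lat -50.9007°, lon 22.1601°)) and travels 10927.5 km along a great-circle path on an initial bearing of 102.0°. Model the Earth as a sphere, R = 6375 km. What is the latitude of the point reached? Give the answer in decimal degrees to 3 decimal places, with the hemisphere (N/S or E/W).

δ = d/R = 10927.5/6375 = 1.714118 rad
φ₂ = arcsin(sin φ₁ cos δ + cos φ₁ sin δ cos θ)
   = arcsin(-0.77605·-0.14283 + 0.63067·0.98975·-0.20791) = -1.08489°
λ₂ = λ₁ + atan2(sin θ sin δ cos φ₁, cos δ − sin φ₁ sin φ₂) = 126.62696°

1.085°S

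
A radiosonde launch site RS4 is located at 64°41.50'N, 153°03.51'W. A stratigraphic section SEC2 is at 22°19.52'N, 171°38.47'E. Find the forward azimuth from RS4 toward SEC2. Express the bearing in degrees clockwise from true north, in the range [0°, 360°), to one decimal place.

RS4: φ = +64.69167°, λ = -153.05850°
SEC2: φ = +22.32533°, λ = +171.64117°
Δλ = -35.3003°
y = sin Δλ · cos φ₂ = -0.534547
x = cos φ₁ sin φ₂ − sin φ₁ cos φ₂ cos Δλ = -0.520109
θ = atan2(y, x) = -134.2157° → 225.7843° (mod 360°)

225.8°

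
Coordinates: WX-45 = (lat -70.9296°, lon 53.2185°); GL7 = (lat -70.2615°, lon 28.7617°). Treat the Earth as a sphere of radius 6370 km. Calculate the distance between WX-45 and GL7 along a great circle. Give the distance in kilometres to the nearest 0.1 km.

900.2 km

Δφ = 0.6681°,  Δλ = -24.4568°
a = sin²(Δφ/2) + cos φ₁ cos φ₂ sin²(Δλ/2) = 0.004984
c = 2·arcsin(√a) = 0.141319 rad = 8.0970°
d = R·c = 6370 × 0.141319 = 900.2 km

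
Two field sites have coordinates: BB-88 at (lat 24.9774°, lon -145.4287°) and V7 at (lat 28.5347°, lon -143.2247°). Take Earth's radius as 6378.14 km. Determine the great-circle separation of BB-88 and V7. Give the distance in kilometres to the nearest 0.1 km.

452.5 km

Δφ = 3.5573°,  Δλ = 2.2040°
a = sin²(Δφ/2) + cos φ₁ cos φ₂ sin²(Δλ/2) = 0.001258
c = 2·arcsin(√a) = 0.070950 rad = 4.0651°
d = R·c = 6378.14 × 0.070950 = 452.5 km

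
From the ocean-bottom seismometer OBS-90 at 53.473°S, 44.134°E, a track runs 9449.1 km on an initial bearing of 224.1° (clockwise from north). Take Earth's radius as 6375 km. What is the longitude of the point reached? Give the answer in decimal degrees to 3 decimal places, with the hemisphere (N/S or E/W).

82.855°W

δ = d/R = 9449.1/6375 = 1.482212 rad
φ₂ = arcsin(sin φ₁ cos δ + cos φ₁ sin δ cos θ)
   = arcsin(-0.80358·0.08847 + 0.59520·0.99608·-0.71813) = -29.79151°
λ₂ = λ₁ + atan2(sin θ sin δ cos φ₁, cos δ − sin φ₁ sin φ₂) = -82.85536°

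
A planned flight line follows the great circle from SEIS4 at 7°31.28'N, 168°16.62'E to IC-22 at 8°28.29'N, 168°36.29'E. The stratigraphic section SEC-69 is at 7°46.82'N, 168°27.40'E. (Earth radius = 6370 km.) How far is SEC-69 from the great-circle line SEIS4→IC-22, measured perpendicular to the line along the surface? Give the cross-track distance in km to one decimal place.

9.4 km

SEIS4: φ = +7.52133°, λ = +168.27700°
IC-22: φ = +8.47150°, λ = +168.60483°
SEC-69: φ = +7.78033°, λ = +168.45667°
δ₁₃ = central angle SEIS4→SEC-69 = 0.005486 rad  (haversine)
θ₁₃ = bearing SEIS4→SEC-69 = 34.497°,  θ₁₂ = bearing SEIS4→IC-22 = 18.841°
dₓₜ = R·arcsin(sin δ₁₃ · sin(θ₁₃ − θ₁₂)) = 6370·arcsin(0.00549·sin(15.656°)) = 9.430 km
|dₓₜ| = 9.430 km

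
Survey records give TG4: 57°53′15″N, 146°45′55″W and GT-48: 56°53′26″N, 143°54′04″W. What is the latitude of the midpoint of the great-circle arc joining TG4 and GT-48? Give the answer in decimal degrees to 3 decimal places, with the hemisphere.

57.397°N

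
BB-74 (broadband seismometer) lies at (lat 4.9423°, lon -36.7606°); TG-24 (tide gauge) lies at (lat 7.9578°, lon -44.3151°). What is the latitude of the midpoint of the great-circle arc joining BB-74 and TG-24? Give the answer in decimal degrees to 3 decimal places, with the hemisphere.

Bx = cos φ₂ cos Δλ = 0.981774,  By = cos φ₂ sin Δλ = -0.130203
φₘ = atan2(sin φ₁ + sin φ₂, √((cos φ₁ + Bx)² + By²)) = 6.46397°
λₘ = λ₁ + atan2(By, cos φ₁ + Bx) = -40.52659°

6.464°N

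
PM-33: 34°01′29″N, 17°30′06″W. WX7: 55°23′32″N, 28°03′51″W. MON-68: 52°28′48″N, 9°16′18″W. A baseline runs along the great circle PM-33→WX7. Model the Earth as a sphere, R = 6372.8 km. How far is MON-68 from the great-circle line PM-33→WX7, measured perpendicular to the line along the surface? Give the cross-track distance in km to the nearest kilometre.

1093 km

PM-33: φ = +34.02472°, λ = -17.50167°
WX7: φ = +55.39222°, λ = -28.06417°
MON-68: φ = +52.48000°, λ = -9.27167°
δ₁₃ = central angle PM-33→MON-68 = 0.338142 rad  (haversine)
θ₁₃ = bearing PM-33→MON-68 = 15.237°,  θ₁₂ = bearing PM-33→WX7 = 344.274°
dₓₜ = R·arcsin(sin δ₁₃ · sin(θ₁₃ − θ₁₂)) = 6372.8·arcsin(0.33173·sin(-329.037°)) = 1093.012 km
|dₓₜ| = 1093.012 km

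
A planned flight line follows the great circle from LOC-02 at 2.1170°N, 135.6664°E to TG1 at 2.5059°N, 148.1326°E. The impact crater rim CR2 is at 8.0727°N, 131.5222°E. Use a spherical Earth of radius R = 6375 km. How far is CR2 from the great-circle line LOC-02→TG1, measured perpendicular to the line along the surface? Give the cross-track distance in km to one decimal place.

679.1 km

δ₁₃ = central angle LOC-02→CR2 = 0.126453 rad  (haversine)
θ₁₃ = bearing LOC-02→CR2 = 325.435°,  θ₁₂ = bearing LOC-02→TG1 = 87.966°
dₓₜ = R·arcsin(sin δ₁₃ · sin(θ₁₃ − θ₁₂)) = 6375·arcsin(0.12612·sin(237.469°)) = -679.130 km
|dₓₜ| = 679.130 km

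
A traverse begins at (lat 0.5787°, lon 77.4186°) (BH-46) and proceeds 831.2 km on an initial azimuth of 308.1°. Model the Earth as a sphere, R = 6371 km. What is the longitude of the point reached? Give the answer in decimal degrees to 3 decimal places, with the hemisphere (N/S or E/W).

71.518°E

δ = d/R = 831.2/6371 = 0.130466 rad
φ₂ = arcsin(sin φ₁ cos δ + cos φ₁ sin δ cos θ)
   = arcsin(0.01010·0.99150 + 0.99995·0.13010·0.61704) = 5.17996°
λ₂ = λ₁ + atan2(sin θ sin δ cos φ₁, cos δ − sin φ₁ sin φ₂) = 71.51833°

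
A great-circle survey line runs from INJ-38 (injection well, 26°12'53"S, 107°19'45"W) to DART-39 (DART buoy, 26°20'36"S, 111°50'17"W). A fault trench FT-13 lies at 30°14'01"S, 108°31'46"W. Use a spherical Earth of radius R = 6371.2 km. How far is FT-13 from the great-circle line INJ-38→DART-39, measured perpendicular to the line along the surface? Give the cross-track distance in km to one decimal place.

INJ-38: φ = -26.21472°, λ = -107.32917°
DART-39: φ = -26.34333°, λ = -111.83806°
FT-13: φ = -30.23361°, λ = -108.52944°
δ₁₃ = central angle INJ-38→FT-13 = 0.072529 rad  (haversine)
θ₁₃ = bearing INJ-38→FT-13 = 194.463°,  θ₁₂ = bearing INJ-38→DART-39 = 267.180°
dₓₜ = R·arcsin(sin δ₁₃ · sin(θ₁₃ − θ₁₂)) = 6371.2·arcsin(0.07247·sin(-72.718°)) = -441.200 km
|dₓₜ| = 441.200 km

441.2 km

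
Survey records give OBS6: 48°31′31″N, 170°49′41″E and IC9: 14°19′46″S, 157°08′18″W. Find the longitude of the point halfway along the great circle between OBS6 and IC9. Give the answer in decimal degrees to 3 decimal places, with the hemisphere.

OBS6: φ = +48.52528°, λ = +170.82806°
IC9: φ = -14.32944°, λ = -157.13833°
Bx = cos φ₂ cos Δλ = 0.821363,  By = cos φ₂ sin Δλ = 0.513915
φₘ = atan2(sin φ₁ + sin φ₂, √((cos φ₁ + Bx)² + By²)) = 17.72173°
λₘ = λ₁ + atan2(By, cos φ₁ + Bx) = -170.06663°

170.067°W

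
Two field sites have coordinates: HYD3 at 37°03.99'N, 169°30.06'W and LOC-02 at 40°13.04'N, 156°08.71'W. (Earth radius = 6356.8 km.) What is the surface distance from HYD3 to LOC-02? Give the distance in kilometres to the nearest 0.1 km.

1207.6 km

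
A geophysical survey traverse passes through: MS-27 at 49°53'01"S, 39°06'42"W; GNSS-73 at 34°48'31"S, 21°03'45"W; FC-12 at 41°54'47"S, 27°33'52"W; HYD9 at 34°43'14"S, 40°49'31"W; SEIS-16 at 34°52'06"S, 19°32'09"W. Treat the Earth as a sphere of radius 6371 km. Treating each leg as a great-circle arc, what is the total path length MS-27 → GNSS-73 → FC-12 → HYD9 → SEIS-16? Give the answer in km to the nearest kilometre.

MS-27: φ = -49.88361°, λ = -39.11167°
GNSS-73: φ = -34.80861°, λ = -21.06250°
FC-12: φ = -41.91306°, λ = -27.56444°
HYD9: φ = -34.72056°, λ = -40.82528°
SEIS-16: φ = -34.86833°, λ = -19.53583°
MS-27→GNSS-73: c = 0.349476 rad, d = 2226.51 km
GNSS-73→FC-12: c = 0.152513 rad, d = 971.66 km
FC-12→HYD9: c = 0.220346 rad, d = 1403.82 km
HYD9→SEIS-16: c = 0.304570 rad, d = 1940.41 km
Total = 2226.51 + 971.66 + 1403.82 + 1940.41 = 6542.41 km

6542 km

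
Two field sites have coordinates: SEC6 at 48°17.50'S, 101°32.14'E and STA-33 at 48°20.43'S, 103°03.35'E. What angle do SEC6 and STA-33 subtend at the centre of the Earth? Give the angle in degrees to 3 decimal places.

SEC6: φ = -48.29167°, λ = +101.53567°
STA-33: φ = -48.34050°, λ = +103.05583°
Δφ = -0.0488°,  Δλ = 1.5202°
a = sin²(Δφ/2) + cos φ₁ cos φ₂ sin²(Δλ/2) = 0.000078
c = 2·arcsin(√a) = 0.017665 rad = 1.0121°

1.012°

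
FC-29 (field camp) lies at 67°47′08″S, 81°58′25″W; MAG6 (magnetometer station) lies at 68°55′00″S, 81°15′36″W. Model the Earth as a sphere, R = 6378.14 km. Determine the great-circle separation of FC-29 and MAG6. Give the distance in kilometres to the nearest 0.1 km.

129.3 km

FC-29: φ = -67.78556°, λ = -81.97361°
MAG6: φ = -68.91667°, λ = -81.26000°
Δφ = -1.1311°,  Δλ = 0.7136°
a = sin²(Δφ/2) + cos φ₁ cos φ₂ sin²(Δλ/2) = 0.000103
c = 2·arcsin(√a) = 0.020269 rad = 1.1613°
d = R·c = 6378.14 × 0.020269 = 129.3 km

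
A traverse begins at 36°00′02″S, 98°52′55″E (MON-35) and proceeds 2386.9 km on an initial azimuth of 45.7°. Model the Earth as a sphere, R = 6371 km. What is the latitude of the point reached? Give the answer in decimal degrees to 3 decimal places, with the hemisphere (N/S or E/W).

MON-35: φ = -36.00056°, λ = +98.88194°
δ = d/R = 2386.9/6371 = 0.374651 rad
φ₂ = arcsin(sin φ₁ cos δ + cos φ₁ sin δ cos θ)
   = arcsin(-0.58779·0.93064 + 0.80901·0.36595·0.69842) = -19.89218°
λ₂ = λ₁ + atan2(sin θ sin δ cos φ₁, cos δ − sin φ₁ sin φ₂) = 115.05409°

19.892°S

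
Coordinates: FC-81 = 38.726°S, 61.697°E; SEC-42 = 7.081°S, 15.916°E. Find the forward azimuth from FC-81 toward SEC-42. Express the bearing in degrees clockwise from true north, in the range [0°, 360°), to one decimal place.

Δλ = -45.7810°
y = sin Δλ · cos φ₂ = -0.711213
x = cos φ₁ sin φ₂ − sin φ₁ cos φ₂ cos Δλ = 0.336795
θ = atan2(y, x) = -64.6601° → 295.3399° (mod 360°)

295.3°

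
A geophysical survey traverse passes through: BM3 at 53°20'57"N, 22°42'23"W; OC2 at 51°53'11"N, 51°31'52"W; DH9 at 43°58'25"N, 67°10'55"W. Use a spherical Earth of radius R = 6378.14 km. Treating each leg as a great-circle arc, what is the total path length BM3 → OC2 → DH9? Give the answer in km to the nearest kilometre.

BM3: φ = +53.34917°, λ = -22.70639°
OC2: φ = +51.88639°, λ = -51.53111°
DH9: φ = +43.97361°, λ = -67.18194°
BM3→OC2: c = 0.304411 rad, d = 1941.58 km
OC2→DH9: c = 0.228489 rad, d = 1457.33 km
Total = 1941.58 + 1457.33 = 3398.91 km

3399 km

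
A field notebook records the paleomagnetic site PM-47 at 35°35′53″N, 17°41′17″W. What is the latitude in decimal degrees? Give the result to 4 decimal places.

35.5981°N

35° + 35′/60 + 53″/3600 = 35 + 0.58333 + 0.01472 = 35.5981°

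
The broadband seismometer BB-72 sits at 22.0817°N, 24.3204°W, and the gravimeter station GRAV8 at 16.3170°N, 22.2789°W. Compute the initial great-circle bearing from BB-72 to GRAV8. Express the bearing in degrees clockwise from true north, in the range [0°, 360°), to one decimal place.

161.2°

Δλ = 2.0415°
y = sin Δλ · cos φ₂ = 0.034189
x = cos φ₁ sin φ₂ − sin φ₁ cos φ₂ cos Δλ = -0.100214
θ = atan2(y, x) = 161.1627° → 161.1627° (mod 360°)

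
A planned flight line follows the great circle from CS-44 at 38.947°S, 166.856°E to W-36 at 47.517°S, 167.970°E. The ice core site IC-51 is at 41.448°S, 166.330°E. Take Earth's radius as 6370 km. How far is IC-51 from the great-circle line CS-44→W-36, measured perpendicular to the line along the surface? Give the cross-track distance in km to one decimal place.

δ₁₃ = central angle CS-44→IC-51 = 0.044210 rad  (haversine)
θ₁₃ = bearing CS-44→IC-51 = 188.957°,  θ₁₂ = bearing CS-44→W-36 = 174.967°
dₓₜ = R·arcsin(sin δ₁₃ · sin(θ₁₃ − θ₁₂)) = 6370·arcsin(0.04420·sin(13.990°)) = 68.061 km
|dₓₜ| = 68.061 km

68.1 km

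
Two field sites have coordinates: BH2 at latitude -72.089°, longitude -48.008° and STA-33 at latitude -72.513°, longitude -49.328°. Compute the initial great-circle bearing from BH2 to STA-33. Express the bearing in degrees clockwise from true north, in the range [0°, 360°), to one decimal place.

222.8°

Δλ = -1.3200°
y = sin Δλ · cos φ₂ = -0.006922
x = cos φ₁ sin φ₂ − sin φ₁ cos φ₂ cos Δλ = -0.007476
θ = atan2(y, x) = -137.2028° → 222.7972° (mod 360°)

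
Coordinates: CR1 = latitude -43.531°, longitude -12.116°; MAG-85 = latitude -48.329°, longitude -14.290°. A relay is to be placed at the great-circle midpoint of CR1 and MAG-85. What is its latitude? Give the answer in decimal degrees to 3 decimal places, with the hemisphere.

45.935°S

Bx = cos φ₂ cos Δλ = 0.664374,  By = cos φ₂ sin Δλ = -0.025221
φₘ = atan2(sin φ₁ + sin φ₂, √((cos φ₁ + Bx)² + By²)) = -45.93514°
λₘ = λ₁ + atan2(By, cos φ₁ + Bx) = -13.15595°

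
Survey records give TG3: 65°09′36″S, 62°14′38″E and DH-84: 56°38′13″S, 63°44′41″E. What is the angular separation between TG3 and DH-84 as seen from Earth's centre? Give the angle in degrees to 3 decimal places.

8.554°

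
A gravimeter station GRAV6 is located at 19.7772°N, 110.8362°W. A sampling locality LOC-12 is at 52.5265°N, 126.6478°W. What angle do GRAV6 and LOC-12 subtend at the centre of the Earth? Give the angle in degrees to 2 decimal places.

34.98°

Δφ = 32.7493°,  Δλ = -15.8116°
a = sin²(Δφ/2) + cos φ₁ cos φ₂ sin²(Δλ/2) = 0.090308
c = 2·arcsin(√a) = 0.610462 rad = 34.9769°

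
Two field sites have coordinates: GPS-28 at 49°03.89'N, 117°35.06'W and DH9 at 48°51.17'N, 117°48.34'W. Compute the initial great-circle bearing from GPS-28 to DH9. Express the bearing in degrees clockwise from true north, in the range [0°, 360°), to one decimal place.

214.5°

GPS-28: φ = +49.06483°, λ = -117.58433°
DH9: φ = +48.85283°, λ = -117.80567°
Δλ = -0.2213°
y = sin Δλ · cos φ₂ = -0.002542
x = cos φ₁ sin φ₂ − sin φ₁ cos φ₂ cos Δλ = -0.003696
θ = atan2(y, x) = -145.4855° → 214.5145° (mod 360°)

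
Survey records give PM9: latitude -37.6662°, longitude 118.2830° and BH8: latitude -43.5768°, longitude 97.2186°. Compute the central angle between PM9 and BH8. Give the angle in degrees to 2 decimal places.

16.99°

Δφ = -5.9106°,  Δλ = -21.0644°
a = sin²(Δφ/2) + cos φ₁ cos φ₂ sin²(Δλ/2) = 0.021818
c = 2·arcsin(√a) = 0.296506 rad = 16.9885°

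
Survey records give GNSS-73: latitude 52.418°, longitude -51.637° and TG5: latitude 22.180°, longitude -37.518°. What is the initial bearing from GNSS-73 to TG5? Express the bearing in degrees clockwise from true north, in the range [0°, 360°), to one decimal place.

154.9°

Δλ = 14.1190°
y = sin Δλ · cos φ₂ = 0.225886
x = cos φ₁ sin φ₂ − sin φ₁ cos φ₂ cos Δλ = -0.481425
θ = atan2(y, x) = 154.8639° → 154.8639° (mod 360°)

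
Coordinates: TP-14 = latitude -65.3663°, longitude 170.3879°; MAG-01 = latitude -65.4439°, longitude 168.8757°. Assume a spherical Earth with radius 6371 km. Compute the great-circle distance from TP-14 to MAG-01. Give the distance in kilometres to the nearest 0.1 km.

Δφ = -0.0776°,  Δλ = -1.5122°
a = sin²(Δφ/2) + cos φ₁ cos φ₂ sin²(Δλ/2) = 0.000031
c = 2·arcsin(√a) = 0.011068 rad = 0.6341°
d = R·c = 6371 × 0.011068 = 70.5 km

70.5 km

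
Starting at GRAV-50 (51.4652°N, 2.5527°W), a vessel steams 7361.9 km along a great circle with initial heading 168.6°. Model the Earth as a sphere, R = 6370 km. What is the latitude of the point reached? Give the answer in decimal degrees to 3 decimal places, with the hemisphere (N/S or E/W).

δ = d/R = 7361.9/6370 = 1.155714 rad
φ₂ = arcsin(sin φ₁ cos δ + cos φ₁ sin δ cos θ)
   = arcsin(0.78223·0.40327 + 0.62299·0.91508·-0.98027) = -14.08697°
λ₂ = λ₁ + atan2(sin θ sin δ cos φ₁, cos δ − sin φ₁ sin φ₂) = 8.19478°

14.087°S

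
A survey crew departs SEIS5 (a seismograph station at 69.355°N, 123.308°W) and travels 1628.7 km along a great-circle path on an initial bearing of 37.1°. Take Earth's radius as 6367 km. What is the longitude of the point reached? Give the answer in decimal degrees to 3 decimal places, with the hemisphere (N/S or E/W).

78.239°W

δ = d/R = 1628.7/6367 = 0.255803 rad
φ₂ = arcsin(sin φ₁ cos δ + cos φ₁ sin δ cos θ)
   = arcsin(0.93578·0.96746 + 0.35258·0.25302·0.79758) = 77.55020°
λ₂ = λ₁ + atan2(sin θ sin δ cos φ₁, cos δ − sin φ₁ sin φ₂) = -78.23871°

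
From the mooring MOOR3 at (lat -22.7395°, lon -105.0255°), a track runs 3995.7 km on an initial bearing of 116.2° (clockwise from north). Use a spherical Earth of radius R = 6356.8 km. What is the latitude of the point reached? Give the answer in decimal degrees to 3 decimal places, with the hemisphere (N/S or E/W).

33.510°S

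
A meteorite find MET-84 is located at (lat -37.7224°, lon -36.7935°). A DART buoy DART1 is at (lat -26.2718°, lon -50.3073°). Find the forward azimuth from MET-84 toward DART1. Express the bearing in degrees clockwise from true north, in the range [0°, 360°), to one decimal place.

Δλ = -13.5138°
y = sin Δλ · cos φ₂ = -0.209541
x = cos φ₁ sin φ₂ − sin φ₁ cos φ₂ cos Δλ = 0.183333
θ = atan2(y, x) = -48.8165° → 311.1835° (mod 360°)

311.2°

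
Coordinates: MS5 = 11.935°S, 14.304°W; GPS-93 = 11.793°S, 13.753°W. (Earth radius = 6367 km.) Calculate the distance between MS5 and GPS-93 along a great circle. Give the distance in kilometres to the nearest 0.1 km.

Δφ = 0.1420°,  Δλ = 0.5510°
a = sin²(Δφ/2) + cos φ₁ cos φ₂ sin²(Δλ/2) = 0.000024
c = 2·arcsin(√a) = 0.009732 rad = 0.5576°
d = R·c = 6367 × 0.009732 = 62.0 km

62.0 km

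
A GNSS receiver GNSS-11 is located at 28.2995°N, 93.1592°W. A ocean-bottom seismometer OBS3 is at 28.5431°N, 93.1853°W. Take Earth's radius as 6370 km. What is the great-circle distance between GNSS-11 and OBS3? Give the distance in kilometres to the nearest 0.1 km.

Δφ = 0.2436°,  Δλ = -0.0261°
a = sin²(Δφ/2) + cos φ₁ cos φ₂ sin²(Δλ/2) = 0.000005
c = 2·arcsin(√a) = 0.004270 rad = 0.2447°
d = R·c = 6370 × 0.004270 = 27.2 km

27.2 km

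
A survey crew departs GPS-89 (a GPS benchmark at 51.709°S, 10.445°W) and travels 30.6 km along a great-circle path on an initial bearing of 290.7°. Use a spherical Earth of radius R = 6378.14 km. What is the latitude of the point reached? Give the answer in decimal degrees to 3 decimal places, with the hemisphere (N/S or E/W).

δ = d/R = 30.6/6378.14 = 0.004798 rad
φ₂ = arcsin(sin φ₁ cos δ + cos φ₁ sin δ cos θ)
   = arcsin(-0.78487·0.99999 + 0.61966·0.00480·0.35347) = -51.61111°
λ₂ = λ₁ + atan2(sin θ sin δ cos φ₁, cos δ − sin φ₁ sin φ₂) = -10.85908°

51.611°S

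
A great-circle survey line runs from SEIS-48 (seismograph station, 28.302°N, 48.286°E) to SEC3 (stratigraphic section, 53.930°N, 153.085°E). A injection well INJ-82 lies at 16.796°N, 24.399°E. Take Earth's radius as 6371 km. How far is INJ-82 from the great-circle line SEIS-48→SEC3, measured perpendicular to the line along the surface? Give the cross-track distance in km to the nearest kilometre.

δ₁₃ = central angle SEIS-48→INJ-82 = 0.433012 rad  (haversine)
θ₁₃ = bearing SEIS-48→INJ-82 = 247.498°,  θ₁₂ = bearing SEIS-48→SEC3 = 36.018°
dₓₜ = R·arcsin(sin δ₁₃ · sin(θ₁₃ − θ₁₂)) = 6371·arcsin(0.41961·sin(211.480°)) = -1407.412 km
|dₓₜ| = 1407.412 km

1407 km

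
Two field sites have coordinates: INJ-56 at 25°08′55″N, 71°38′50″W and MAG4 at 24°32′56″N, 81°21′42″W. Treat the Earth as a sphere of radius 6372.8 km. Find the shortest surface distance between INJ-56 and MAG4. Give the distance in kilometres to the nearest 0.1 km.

982.5 km

INJ-56: φ = +25.14861°, λ = -71.64722°
MAG4: φ = +24.54889°, λ = -81.36167°
Δφ = -0.5997°,  Δλ = -9.7144°
a = sin²(Δφ/2) + cos φ₁ cos φ₂ sin²(Δλ/2) = 0.005931
c = 2·arcsin(√a) = 0.154174 rad = 8.8335°
d = R·c = 6372.8 × 0.154174 = 982.5 km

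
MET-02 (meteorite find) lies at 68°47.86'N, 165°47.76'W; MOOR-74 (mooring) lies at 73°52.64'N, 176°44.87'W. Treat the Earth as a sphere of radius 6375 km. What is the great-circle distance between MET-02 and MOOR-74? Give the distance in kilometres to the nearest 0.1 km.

684.4 km

MET-02: φ = +68.79767°, λ = -165.79600°
MOOR-74: φ = +73.87733°, λ = -176.74783°
Δφ = 5.0797°,  Δλ = -10.9518°
a = sin²(Δφ/2) + cos φ₁ cos φ₂ sin²(Δλ/2) = 0.002878
c = 2·arcsin(√a) = 0.107351 rad = 6.1508°
d = R·c = 6375 × 0.107351 = 684.4 km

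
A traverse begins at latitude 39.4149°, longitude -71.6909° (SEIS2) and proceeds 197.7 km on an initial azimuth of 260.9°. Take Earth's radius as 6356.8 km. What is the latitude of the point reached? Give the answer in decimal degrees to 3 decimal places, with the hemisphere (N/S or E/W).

δ = d/R = 197.7/6356.8 = 0.031101 rad
φ₂ = arcsin(sin φ₁ cos δ + cos φ₁ sin δ cos θ)
   = arcsin(0.63493·0.99952 + 0.77257·0.03110·-0.15816) = 39.11101°
λ₂ = λ₁ + atan2(sin θ sin δ cos φ₁, cos δ − sin φ₁ sin φ₂) = -73.95875°

39.111°N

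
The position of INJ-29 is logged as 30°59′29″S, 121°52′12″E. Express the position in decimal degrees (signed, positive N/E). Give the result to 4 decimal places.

lat: 30.9914° S → -30.9914°
lon: 121.8700° E → +121.8700°

-30.9914°, +121.8700°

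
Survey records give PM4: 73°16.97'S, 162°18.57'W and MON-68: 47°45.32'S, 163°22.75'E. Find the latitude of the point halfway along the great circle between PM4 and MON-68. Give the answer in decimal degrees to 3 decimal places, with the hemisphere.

PM4: φ = -73.28283°, λ = -162.30950°
MON-68: φ = -47.75533°, λ = +163.37917°
Bx = cos φ₂ cos Δλ = 0.555309,  By = cos φ₂ sin Δλ = -0.378967
φₘ = atan2(sin φ₁ + sin φ₂, √((cos φ₁ + Bx)² + By²)) = -61.44069°
λₘ = λ₁ + atan2(By, cos φ₁ + Bx) = 173.48329°

61.441°S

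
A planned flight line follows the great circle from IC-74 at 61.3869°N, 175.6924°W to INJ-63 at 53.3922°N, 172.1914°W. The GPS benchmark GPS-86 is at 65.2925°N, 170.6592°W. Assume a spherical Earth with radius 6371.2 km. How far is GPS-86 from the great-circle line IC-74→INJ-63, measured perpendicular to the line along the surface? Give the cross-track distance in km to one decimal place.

δ₁₃ = central angle IC-74→GPS-86 = 0.078687 rad  (haversine)
θ₁₃ = bearing IC-74→GPS-86 = 27.809°,  θ₁₂ = bearing IC-74→INJ-63 = 165.228°
dₓₜ = R·arcsin(sin δ₁₃ · sin(θ₁₃ − θ₁₂)) = 6371.2·arcsin(0.07861·sin(-137.420°)) = -339.022 km
|dₓₜ| = 339.022 km

339.0 km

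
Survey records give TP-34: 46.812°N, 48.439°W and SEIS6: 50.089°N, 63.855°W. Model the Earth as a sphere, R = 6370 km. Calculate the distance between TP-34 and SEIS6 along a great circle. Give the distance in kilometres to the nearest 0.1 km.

Δφ = 3.2770°,  Δλ = -15.4160°
a = sin²(Δφ/2) + cos φ₁ cos φ₂ sin²(Δλ/2) = 0.008717
c = 2·arcsin(√a) = 0.187000 rad = 10.7143°
d = R·c = 6370 × 0.187000 = 1191.2 km

1191.2 km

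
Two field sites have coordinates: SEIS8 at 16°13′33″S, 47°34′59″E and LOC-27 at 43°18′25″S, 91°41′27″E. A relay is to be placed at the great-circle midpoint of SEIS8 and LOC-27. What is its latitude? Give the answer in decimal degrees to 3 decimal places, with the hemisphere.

SEIS8: φ = -16.22583°, λ = +47.58306°
LOC-27: φ = -43.30694°, λ = +91.69083°
Bx = cos φ₂ cos Δλ = 0.522504,  By = cos φ₂ sin Δλ = 0.506479
φₘ = atan2(sin φ₁ + sin φ₂, √((cos φ₁ + Bx)² + By²)) = -31.63801°
λₘ = λ₁ + atan2(By, cos φ₁ + Bx) = 66.44318°

31.638°S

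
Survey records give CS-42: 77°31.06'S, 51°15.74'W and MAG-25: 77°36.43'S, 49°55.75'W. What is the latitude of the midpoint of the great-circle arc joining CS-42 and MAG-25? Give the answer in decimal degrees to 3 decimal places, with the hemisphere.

CS-42: φ = -77.51767°, λ = -51.26233°
MAG-25: φ = -77.60717°, λ = -49.92917°
Bx = cos φ₂ cos Δλ = 0.214555,  By = cos φ₂ sin Δλ = 0.004993
φₘ = atan2(sin φ₁ + sin φ₂, √((cos φ₁ + Bx)² + By²)) = -77.56323°
λₘ = λ₁ + atan2(By, cos φ₁ + Bx) = -50.59811°

77.563°S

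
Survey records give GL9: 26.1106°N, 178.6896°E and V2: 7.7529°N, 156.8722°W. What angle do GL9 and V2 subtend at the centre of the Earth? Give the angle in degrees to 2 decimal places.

29.61°

Δφ = -18.3577°,  Δλ = 24.4382°
a = sin²(Δφ/2) + cos φ₁ cos φ₂ sin²(Δλ/2) = 0.065302
c = 2·arcsin(√a) = 0.516819 rad = 29.6115°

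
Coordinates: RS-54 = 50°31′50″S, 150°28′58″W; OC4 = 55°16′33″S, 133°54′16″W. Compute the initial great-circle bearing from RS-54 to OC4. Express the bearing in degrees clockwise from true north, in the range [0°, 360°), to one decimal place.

121.9°

RS-54: φ = -50.53056°, λ = -150.48278°
OC4: φ = -55.27583°, λ = -133.90444°
Δλ = 16.5783°
y = sin Δλ · cos φ₂ = 0.162529
x = cos φ₁ sin φ₂ − sin φ₁ cos φ₂ cos Δλ = -0.101005
θ = atan2(y, x) = 121.8593° → 121.8593° (mod 360°)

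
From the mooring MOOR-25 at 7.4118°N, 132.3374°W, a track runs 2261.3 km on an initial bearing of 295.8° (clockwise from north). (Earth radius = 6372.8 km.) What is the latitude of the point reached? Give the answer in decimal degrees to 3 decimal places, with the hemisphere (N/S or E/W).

15.719°N

δ = d/R = 2261.3/6372.8 = 0.354836 rad
φ₂ = arcsin(sin φ₁ cos δ + cos φ₁ sin δ cos θ)
   = arcsin(0.12900·0.93770 + 0.99164·0.34744·0.43523) = 15.71875°
λ₂ = λ₁ + atan2(sin θ sin δ cos φ₁, cos δ − sin φ₁ sin φ₂) = -151.30032°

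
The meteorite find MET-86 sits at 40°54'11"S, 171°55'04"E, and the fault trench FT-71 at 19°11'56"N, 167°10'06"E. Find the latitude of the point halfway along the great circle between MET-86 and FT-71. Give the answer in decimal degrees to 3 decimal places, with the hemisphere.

MET-86: φ = -40.90306°, λ = +171.91778°
FT-71: φ = +19.19889°, λ = +167.16833°
Bx = cos φ₂ cos Δλ = 0.941140,  By = cos φ₂ sin Δλ = -0.078194
φₘ = atan2(sin φ₁ + sin φ₂, √((cos φ₁ + Bx)² + By²)) = -10.86108°
λₘ = λ₁ + atan2(By, cos φ₁ + Bx) = 169.27953°

10.861°S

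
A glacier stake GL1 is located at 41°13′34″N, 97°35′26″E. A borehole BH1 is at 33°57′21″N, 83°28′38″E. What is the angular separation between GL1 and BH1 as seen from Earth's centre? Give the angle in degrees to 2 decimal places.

GL1: φ = +41.22611°, λ = +97.59056°
BH1: φ = +33.95583°, λ = +83.47722°
Δφ = -7.2703°,  Δλ = -14.1133°
a = sin²(Δφ/2) + cos φ₁ cos φ₂ sin²(Δλ/2) = 0.013435
c = 2·arcsin(√a) = 0.232344 rad = 13.3123°

13.31°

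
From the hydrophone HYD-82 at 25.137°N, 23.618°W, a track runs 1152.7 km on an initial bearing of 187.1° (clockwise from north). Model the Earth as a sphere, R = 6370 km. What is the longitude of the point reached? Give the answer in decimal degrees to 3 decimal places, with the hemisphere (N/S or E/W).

δ = d/R = 1152.7/6370 = 0.180958 rad
φ₂ = arcsin(sin φ₁ cos δ + cos φ₁ sin δ cos θ)
   = arcsin(0.42478·0.98367 + 0.90529·0.17997·-0.99233) = 14.84293°
λ₂ = λ₁ + atan2(sin θ sin δ cos φ₁, cos δ − sin φ₁ sin φ₂) = -24.93664°

24.937°W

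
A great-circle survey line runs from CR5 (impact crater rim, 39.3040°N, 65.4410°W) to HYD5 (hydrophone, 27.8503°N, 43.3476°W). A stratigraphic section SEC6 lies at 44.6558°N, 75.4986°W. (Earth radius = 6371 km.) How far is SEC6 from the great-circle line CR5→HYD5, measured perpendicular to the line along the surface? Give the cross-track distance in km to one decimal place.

238.3 km

δ₁₃ = central angle CR5→SEC6 = 0.160283 rad  (haversine)
θ₁₃ = bearing CR5→SEC6 = 308.888°,  θ₁₂ = bearing CR5→HYD5 = 115.336°
dₓₜ = R·arcsin(sin δ₁₃ · sin(θ₁₃ − θ₁₂)) = 6371·arcsin(0.15960·sin(193.552°)) = -238.318 km
|dₓₜ| = 238.318 km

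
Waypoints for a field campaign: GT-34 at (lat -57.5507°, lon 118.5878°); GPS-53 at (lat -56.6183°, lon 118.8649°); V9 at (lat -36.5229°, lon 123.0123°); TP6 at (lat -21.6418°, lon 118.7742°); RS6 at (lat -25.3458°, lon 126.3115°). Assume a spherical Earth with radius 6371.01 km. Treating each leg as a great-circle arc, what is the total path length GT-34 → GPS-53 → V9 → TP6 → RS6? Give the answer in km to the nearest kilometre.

4937 km

GT-34→GPS-53: c = 0.016484 rad, d = 105.02 km
GPS-53→V9: c = 0.354086 rad, d = 2255.88 km
V9→TP6: c = 0.267562 rad, d = 1704.64 km
TP6→RS6: c = 0.136833 rad, d = 871.77 km
Total = 105.02 + 2255.88 + 1704.64 + 871.77 = 4937.31 km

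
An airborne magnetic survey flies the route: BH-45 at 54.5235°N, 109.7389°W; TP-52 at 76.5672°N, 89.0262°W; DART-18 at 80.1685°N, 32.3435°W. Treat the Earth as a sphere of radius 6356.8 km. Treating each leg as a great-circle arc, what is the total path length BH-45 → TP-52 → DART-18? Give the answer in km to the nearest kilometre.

BH-45→TP-52: c = 0.407325 rad, d = 2589.29 km
TP-52→DART-18: c = 0.199596 rad, d = 1268.79 km
Total = 2589.29 + 1268.79 = 3858.08 km

3858 km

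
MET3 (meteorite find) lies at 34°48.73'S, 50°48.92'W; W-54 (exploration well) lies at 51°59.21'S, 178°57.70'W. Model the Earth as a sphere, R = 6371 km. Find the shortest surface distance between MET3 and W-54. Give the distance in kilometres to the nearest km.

MET3: φ = -34.81217°, λ = -50.81533°
W-54: φ = -51.98683°, λ = -178.96167°
Δφ = -17.1747°,  Δλ = -128.1463°
a = sin²(Δφ/2) + cos φ₁ cos φ₂ sin²(Δλ/2) = 0.431262
c = 2·arcsin(√a) = 1.432884 rad = 82.0982°
d = R·c = 6371 × 1.432884 = 9128.9 km

9129 km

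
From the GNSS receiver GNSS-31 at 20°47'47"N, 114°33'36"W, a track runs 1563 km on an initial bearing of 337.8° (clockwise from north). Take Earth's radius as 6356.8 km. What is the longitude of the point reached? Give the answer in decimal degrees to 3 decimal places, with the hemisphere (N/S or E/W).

GNSS-31: φ = +20.79639°, λ = -114.56000°
δ = d/R = 1563/6356.8 = 0.245878 rad
φ₂ = arcsin(sin φ₁ cos δ + cos φ₁ sin δ cos θ)
   = arcsin(0.35505·0.96992 + 0.93485·0.24341·0.92587) = 33.71425°
λ₂ = λ₁ + atan2(sin θ sin δ cos φ₁, cos δ − sin φ₁ sin φ₂) = -120.90788°

120.908°W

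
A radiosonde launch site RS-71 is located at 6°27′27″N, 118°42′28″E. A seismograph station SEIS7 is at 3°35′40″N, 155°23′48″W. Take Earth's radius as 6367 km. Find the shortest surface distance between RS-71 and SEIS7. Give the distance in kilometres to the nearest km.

RS-71: φ = +6.45750°, λ = +118.70778°
SEIS7: φ = +3.59444°, λ = -155.39667°
Δφ = -2.8631°,  Δλ = 85.8956°
a = sin²(Δφ/2) + cos φ₁ cos φ₂ sin²(Δλ/2) = 0.460984
c = 2·arcsin(√a) = 1.492685 rad = 85.5246°
d = R·c = 6367 × 1.492685 = 9503.9 km

9504 km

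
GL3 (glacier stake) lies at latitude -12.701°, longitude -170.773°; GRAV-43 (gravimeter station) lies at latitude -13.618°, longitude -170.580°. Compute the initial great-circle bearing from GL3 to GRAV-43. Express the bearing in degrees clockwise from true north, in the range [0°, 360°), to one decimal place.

168.4°

Δλ = 0.1930°
y = sin Δλ · cos φ₂ = 0.003274
x = cos φ₁ sin φ₂ − sin φ₁ cos φ₂ cos Δλ = -0.016005
θ = atan2(y, x) = 168.4399° → 168.4399° (mod 360°)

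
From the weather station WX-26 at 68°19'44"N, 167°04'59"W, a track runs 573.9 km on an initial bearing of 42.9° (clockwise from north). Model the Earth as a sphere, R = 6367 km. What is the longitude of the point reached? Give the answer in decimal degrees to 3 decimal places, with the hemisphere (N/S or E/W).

WX-26: φ = +68.32889°, λ = -167.08306°
δ = d/R = 573.9/6367 = 0.090137 rad
φ₂ = arcsin(sin φ₁ cos δ + cos φ₁ sin δ cos θ)
   = arcsin(0.92932·0.99594 + 0.36928·0.09001·0.73254) = 71.78611°
λ₂ = λ₁ + atan2(sin θ sin δ cos φ₁, cos δ − sin φ₁ sin φ₂) = -155.77765°

155.778°W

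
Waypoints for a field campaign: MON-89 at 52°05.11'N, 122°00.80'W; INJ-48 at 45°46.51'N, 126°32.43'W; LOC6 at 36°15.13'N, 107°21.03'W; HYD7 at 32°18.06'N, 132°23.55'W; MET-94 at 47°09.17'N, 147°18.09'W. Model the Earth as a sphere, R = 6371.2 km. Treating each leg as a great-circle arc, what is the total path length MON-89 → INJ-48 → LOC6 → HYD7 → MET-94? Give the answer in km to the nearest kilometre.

7109 km

MON-89: φ = +52.08517°, λ = -122.01333°
INJ-48: φ = +45.77517°, λ = -126.54050°
LOC6: φ = +36.25217°, λ = -107.35050°
HYD7: φ = +32.30100°, λ = -132.39250°
MET-94: φ = +47.15283°, λ = -147.30150°
MON-89→INJ-48: c = 0.121693 rad, d = 775.33 km
INJ-48→LOC6: c = 0.301253 rad, d = 1919.34 km
LOC6→HYD7: c = 0.366609 rad, d = 2335.74 km
HYD7→MET-94: c = 0.326280 rad, d = 2078.79 km
Total = 775.33 + 1919.34 + 2335.74 + 2078.79 = 7109.20 km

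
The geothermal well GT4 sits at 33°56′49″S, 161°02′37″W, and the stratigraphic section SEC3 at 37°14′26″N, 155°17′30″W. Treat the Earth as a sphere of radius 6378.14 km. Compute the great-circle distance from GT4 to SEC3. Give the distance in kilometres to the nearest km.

7947 km

GT4: φ = -33.94694°, λ = -161.04361°
SEC3: φ = +37.24056°, λ = -155.29167°
Δφ = 71.1875°,  Δλ = 5.7519°
a = sin²(Δφ/2) + cos φ₁ cos φ₂ sin²(Δλ/2) = 0.340426
c = 2·arcsin(√a) = 1.245967 rad = 71.3886°
d = R·c = 6378.14 × 1.245967 = 7947.0 km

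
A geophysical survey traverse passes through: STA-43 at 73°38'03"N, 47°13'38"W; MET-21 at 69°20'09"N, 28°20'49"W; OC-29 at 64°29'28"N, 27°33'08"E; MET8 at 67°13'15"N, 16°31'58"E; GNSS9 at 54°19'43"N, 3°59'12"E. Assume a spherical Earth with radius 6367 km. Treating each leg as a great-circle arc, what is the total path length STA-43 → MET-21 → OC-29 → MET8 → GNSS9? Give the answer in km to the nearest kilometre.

5380 km

STA-43: φ = +73.63417°, λ = -47.22722°
MET-21: φ = +69.33583°, λ = -28.34694°
OC-29: φ = +64.49111°, λ = +27.55222°
MET8: φ = +67.22083°, λ = +16.53278°
GNSS9: φ = +54.32861°, λ = +3.98667°
STA-43→MET-21: c = 0.127857 rad, d = 814.06 km
MET-21→OC-29: c = 0.377312 rad, d = 2402.35 km
OC-29→MET8: c = 0.091782 rad, d = 584.37 km
MET8→GNSS9: c = 0.248021 rad, d = 1579.15 km
Total = 814.06 + 2402.35 + 584.37 + 1579.15 = 5379.93 km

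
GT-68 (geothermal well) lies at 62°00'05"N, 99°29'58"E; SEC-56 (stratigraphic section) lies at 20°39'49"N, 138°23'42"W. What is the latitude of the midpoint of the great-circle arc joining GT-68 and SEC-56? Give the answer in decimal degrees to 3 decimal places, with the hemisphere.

57.311°N

GT-68: φ = +62.00139°, λ = +99.49944°
SEC-56: φ = +20.66361°, λ = -138.39500°
Bx = cos φ₂ cos Δλ = -0.497290,  By = cos φ₂ sin Δλ = 0.792577
φₘ = atan2(sin φ₁ + sin φ₂, √((cos φ₁ + Bx)² + By²)) = 57.31081°
λₘ = λ₁ + atan2(By, cos φ₁ + Bx) = -168.48885°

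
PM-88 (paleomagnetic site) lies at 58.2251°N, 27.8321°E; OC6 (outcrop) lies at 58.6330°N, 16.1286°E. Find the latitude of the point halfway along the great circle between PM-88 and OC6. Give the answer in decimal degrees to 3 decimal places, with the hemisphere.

Bx = cos φ₂ cos Δλ = 0.509697,  By = cos φ₂ sin Δλ = -0.105586
φₘ = atan2(sin φ₁ + sin φ₂, √((cos φ₁ + Bx)² + By²)) = 58.56242°
λₘ = λ₁ + atan2(By, cos φ₁ + Bx) = 22.01437°

58.562°N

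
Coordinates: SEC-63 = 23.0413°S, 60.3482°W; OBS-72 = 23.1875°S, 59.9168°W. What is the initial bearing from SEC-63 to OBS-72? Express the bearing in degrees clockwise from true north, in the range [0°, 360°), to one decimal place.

110.3°

Δλ = 0.4314°
y = sin Δλ · cos φ₂ = 0.006921
x = cos φ₁ sin φ₂ − sin φ₁ cos φ₂ cos Δλ = -0.002562
θ = atan2(y, x) = 110.3123° → 110.3123° (mod 360°)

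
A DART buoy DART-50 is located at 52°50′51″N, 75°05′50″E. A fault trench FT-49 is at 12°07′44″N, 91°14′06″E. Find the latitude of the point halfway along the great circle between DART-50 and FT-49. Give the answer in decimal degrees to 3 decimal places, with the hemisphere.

32.732°N

DART-50: φ = +52.84750°, λ = +75.09722°
FT-49: φ = +12.12889°, λ = +91.23500°
Bx = cos φ₂ cos Δλ = 0.939153,  By = cos φ₂ sin Δλ = 0.271744
φₘ = atan2(sin φ₁ + sin φ₂, √((cos φ₁ + Bx)² + By²)) = 32.73239°
λₘ = λ₁ + atan2(By, cos φ₁ + Bx) = 85.08479°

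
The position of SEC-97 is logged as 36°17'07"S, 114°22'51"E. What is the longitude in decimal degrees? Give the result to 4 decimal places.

114° + 22′/60 + 51″/3600 = 114 + 0.36667 + 0.01417 = 114.3808°

114.3808°E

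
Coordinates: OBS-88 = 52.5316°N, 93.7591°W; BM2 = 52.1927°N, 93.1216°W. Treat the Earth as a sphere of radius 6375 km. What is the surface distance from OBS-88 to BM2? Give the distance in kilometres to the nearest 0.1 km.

57.4 km

Δφ = -0.3389°,  Δλ = 0.6375°
a = sin²(Δφ/2) + cos φ₁ cos φ₂ sin²(Δλ/2) = 0.000020
c = 2·arcsin(√a) = 0.009008 rad = 0.5161°
d = R·c = 6375 × 0.009008 = 57.4 km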